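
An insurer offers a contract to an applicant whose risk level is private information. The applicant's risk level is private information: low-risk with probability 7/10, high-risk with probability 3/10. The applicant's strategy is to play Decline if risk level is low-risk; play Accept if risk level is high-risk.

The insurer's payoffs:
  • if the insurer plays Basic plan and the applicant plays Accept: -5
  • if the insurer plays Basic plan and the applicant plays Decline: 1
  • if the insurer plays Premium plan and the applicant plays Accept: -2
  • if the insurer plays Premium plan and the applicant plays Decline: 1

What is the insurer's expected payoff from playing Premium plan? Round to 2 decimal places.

0.10

Take the expectation over the applicant's risk level, weighting each type's action by its prior probability.
E[Premium plan] = 7/10·1 + 3/10·(-2) = 7/10 + (-3/5) = 1/10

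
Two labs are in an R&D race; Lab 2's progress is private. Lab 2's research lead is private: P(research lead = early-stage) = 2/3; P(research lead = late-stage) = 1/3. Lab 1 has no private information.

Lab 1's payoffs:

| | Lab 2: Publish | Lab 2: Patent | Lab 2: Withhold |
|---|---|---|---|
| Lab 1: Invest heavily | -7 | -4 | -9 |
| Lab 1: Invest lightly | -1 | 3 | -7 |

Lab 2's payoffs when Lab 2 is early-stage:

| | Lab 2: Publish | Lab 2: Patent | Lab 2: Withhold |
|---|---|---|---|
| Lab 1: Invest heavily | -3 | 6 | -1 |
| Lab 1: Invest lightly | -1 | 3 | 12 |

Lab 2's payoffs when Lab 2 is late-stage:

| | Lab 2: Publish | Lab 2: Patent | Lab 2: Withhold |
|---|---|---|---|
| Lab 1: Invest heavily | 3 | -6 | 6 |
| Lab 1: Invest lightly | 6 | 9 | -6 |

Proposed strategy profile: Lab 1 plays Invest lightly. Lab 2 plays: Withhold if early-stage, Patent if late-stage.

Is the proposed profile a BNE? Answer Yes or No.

Lab 1 plays Invest lightly: E[Invest lightly] = 2/3·(-7) + 1/3·(3) = -11/3; E[Invest heavily] = -22/3. Best-responding. ✓
Lab 2 (research lead early-stage), facing Invest lightly: Publish gives -1, Patent gives 3, Withhold gives 12. Proposed Withhold is best. ✓
Lab 2 (research lead late-stage), facing Invest lightly: Publish gives 6, Patent gives 9, Withhold gives -6. Proposed Patent is best. ✓

Yes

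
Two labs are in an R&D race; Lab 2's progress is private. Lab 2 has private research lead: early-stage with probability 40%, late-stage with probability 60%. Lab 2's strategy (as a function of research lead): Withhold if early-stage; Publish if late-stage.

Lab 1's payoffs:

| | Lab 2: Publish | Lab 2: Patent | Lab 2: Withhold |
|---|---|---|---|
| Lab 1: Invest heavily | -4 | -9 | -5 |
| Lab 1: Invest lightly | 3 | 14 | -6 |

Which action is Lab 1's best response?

Invest lightly

E[Invest heavily] = 0.4·(-5) + 0.6·(-4) = -4.4
E[Invest lightly] = 0.4·(-6) + 0.6·(3) = -0.6
Best response: Invest lightly (-0.6 is the largest).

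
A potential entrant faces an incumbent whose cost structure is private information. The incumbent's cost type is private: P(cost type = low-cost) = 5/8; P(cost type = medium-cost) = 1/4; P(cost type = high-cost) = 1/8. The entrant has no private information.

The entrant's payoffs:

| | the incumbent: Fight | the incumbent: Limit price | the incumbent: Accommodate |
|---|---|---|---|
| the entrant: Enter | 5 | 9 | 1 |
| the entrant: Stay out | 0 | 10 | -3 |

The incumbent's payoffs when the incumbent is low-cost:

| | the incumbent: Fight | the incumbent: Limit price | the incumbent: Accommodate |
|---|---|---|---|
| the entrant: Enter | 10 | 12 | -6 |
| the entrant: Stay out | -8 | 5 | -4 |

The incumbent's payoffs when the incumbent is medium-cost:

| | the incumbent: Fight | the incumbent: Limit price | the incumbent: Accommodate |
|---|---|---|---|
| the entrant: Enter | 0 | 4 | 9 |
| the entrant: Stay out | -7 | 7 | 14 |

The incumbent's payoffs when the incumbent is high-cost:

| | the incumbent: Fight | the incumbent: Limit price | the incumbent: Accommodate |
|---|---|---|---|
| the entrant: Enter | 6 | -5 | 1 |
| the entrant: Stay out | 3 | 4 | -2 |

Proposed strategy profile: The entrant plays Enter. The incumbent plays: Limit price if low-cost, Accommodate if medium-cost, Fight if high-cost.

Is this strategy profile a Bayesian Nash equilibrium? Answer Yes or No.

Yes

The entrant plays Enter: E[Enter] = 5/8·(9) + 1/4·(1) + 1/8·(5) = 13/2; E[Stay out] = 11/2. Best-responding. ✓
The incumbent (cost type low-cost), facing Enter: Fight gives 10, Limit price gives 12, Accommodate gives -6. Proposed Limit price is best. ✓
The incumbent (cost type medium-cost), facing Enter: Fight gives 0, Limit price gives 4, Accommodate gives 9. Proposed Accommodate is best. ✓
The incumbent (cost type high-cost), facing Enter: Fight gives 6, Limit price gives -5, Accommodate gives 1. Proposed Fight is best. ✓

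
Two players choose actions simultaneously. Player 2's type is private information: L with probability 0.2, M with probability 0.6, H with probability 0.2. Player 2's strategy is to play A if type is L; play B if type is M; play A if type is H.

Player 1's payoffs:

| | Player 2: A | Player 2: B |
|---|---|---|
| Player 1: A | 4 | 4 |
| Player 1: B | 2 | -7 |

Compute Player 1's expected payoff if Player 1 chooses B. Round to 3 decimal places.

E[B] = 0.2·2 + 0.6·(-7) + 0.2·2 = 0.4 + (-4.2) + 0.4 = -3.4

-3.400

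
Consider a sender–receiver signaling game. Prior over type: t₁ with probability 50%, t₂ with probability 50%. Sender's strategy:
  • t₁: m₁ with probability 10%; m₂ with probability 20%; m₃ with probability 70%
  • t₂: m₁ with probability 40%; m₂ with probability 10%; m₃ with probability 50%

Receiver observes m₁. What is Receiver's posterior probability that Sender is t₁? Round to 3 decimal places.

P(m₁) = 0.5·0.1 + 0.5·0.4 = 0.25
P(t₁ | m₁) = (0.5·0.1) / 0.25 = 0.05 / 0.25 = 0.2

0.200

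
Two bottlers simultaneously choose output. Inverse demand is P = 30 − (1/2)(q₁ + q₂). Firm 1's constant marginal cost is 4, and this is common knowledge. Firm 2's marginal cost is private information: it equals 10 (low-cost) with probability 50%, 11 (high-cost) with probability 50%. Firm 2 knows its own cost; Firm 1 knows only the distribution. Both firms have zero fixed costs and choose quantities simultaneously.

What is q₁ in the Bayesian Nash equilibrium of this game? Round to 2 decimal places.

Type-c best response for Firm 2: q₂(c) = (30 − c) − q₁/2.
Firm 1 maximizes expected profit; its first-order condition is 30 − q₁ − (1/2)E[q₂] − 4 = 0.
Substituting E[q₂] and solving: E[c₂] = 10.5, so q₁ = (30 − 2·4 + 10.5)/(3/2) = 21.6667.

21.67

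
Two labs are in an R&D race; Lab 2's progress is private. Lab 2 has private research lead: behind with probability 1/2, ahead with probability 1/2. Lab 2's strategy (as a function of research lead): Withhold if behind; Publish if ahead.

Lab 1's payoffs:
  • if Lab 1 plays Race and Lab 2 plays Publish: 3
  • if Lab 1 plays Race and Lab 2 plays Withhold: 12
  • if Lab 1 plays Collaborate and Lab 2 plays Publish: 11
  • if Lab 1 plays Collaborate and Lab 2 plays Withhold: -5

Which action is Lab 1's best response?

Race

E[Race] = 1/2·(12) + 1/2·(3) = 15/2
E[Collaborate] = 1/2·(-5) + 1/2·(11) = 3
Best response: Race (15/2 is the largest).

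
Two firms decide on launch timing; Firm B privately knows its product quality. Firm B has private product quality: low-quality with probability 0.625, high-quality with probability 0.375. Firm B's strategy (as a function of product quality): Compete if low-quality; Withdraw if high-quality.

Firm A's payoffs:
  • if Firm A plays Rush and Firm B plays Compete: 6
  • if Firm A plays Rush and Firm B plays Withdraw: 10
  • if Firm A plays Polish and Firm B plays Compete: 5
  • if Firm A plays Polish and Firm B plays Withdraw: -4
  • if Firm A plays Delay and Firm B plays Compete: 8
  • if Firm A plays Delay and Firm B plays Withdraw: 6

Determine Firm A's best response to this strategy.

Compute Firm A's expected payoff for each action, taking the expectation over Firm B's type.
E[Rush] = 0.625·(6) + 0.375·(10) = 7.5
E[Polish] = 0.625·(5) + 0.375·(-4) = 1.625
E[Delay] = 0.625·(8) + 0.375·(6) = 7.25
Best response: Rush (7.5 is the largest).

Rush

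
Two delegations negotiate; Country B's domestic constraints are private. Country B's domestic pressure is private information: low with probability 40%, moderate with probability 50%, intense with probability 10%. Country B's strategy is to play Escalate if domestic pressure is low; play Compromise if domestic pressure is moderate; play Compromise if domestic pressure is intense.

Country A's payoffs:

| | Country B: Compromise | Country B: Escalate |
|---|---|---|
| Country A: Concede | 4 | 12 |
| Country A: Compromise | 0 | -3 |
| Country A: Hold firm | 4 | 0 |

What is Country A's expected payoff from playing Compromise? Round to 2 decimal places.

-1.20

E[Compromise] = 0.4·(-3) + 0.5·0 + 0.1·0 = (-1.2) + 0 + 0 = -1.2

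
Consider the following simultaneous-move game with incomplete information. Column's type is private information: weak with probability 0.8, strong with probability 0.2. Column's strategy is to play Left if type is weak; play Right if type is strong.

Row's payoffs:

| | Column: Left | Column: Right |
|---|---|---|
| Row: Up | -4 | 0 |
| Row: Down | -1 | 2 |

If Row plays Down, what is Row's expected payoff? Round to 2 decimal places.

-0.40

E[Down] = 0.8·(-1) + 0.2·2 = (-0.8) + 0.4 = -0.4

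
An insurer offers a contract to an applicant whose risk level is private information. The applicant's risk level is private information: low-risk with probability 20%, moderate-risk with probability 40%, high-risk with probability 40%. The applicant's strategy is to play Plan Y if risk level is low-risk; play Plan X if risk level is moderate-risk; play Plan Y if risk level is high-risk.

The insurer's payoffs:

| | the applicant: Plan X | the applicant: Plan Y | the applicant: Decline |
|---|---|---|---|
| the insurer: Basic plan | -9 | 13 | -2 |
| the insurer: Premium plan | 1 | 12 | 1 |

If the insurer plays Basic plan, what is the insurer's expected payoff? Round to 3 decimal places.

4.200

E[Basic plan] = 0.2·13 + 0.4·(-9) + 0.4·13 = 2.6 + (-3.6) + 5.2 = 4.2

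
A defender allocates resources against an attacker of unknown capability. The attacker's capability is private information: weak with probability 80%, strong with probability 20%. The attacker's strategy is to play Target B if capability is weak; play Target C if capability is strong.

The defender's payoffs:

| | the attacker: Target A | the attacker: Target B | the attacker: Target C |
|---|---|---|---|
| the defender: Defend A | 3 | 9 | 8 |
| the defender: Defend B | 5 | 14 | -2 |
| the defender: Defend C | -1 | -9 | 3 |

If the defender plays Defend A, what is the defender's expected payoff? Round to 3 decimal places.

8.800

Take the expectation over the attacker's capability, weighting each type's action by its prior probability.
E[Defend A] = 0.8·9 + 0.2·8 = 7.2 + 1.6 = 8.8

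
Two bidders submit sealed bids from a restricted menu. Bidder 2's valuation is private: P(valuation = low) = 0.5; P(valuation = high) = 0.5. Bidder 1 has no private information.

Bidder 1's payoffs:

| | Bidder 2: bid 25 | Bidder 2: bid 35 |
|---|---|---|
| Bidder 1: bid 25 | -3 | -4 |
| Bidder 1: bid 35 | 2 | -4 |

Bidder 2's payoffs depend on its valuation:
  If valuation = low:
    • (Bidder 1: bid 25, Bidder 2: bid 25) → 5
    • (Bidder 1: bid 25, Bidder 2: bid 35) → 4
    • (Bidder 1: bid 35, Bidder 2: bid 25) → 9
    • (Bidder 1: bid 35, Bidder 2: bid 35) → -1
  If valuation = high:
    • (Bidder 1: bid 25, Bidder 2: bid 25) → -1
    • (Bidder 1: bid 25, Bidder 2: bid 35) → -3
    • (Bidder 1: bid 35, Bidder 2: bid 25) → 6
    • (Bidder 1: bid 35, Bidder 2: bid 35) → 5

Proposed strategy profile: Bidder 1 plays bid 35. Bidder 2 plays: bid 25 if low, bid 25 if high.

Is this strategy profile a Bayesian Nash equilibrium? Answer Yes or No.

Yes

Bidder 1 plays bid 35: E[bid 35] = 0.5·(2) + 0.5·(2) = 2; E[bid 25] = -3. Best-responding. ✓
Bidder 2 (valuation low), facing bid 35: bid 25 gives 9, bid 35 gives -1. Proposed bid 25 is best. ✓
Bidder 2 (valuation high), facing bid 35: bid 25 gives 6, bid 35 gives 5. Proposed bid 25 is best. ✓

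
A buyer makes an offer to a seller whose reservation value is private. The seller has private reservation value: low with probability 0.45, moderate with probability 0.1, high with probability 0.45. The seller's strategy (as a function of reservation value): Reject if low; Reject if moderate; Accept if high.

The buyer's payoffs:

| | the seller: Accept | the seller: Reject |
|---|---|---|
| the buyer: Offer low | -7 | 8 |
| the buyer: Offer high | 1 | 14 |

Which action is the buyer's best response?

E[Offer low] = 0.45·(8) + 0.1·(8) + 0.45·(-7) = 1.25
E[Offer high] = 0.45·(14) + 0.1·(14) + 0.45·(1) = 8.15
Best response: Offer high (8.15 is the largest).

Offer high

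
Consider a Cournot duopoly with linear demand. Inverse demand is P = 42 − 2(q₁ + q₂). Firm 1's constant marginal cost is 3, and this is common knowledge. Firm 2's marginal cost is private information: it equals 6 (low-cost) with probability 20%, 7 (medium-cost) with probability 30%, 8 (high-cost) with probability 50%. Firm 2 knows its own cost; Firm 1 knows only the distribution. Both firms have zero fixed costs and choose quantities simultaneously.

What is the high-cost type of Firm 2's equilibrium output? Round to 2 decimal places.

4.89

Each type of Firm 2 best-responds to q₁; Firm 1 best-responds to the expected q₂ over Firm 2's types.
Firm 2 with cost c maximizes (42 − 2(q₁+q₂) − c)·q₂, giving q₂(c) = (42 − c − 2q₁)/4.
E[c₂] = 0.2·6 + 0.3·7 + 0.5·8 = 7.3
Firm 1's FOC against E[q₂] yields q₁ = (42 − 2·3 + E[c₂])/6 = (42 − 6 + 7.3)/6 = 7.21667.
q₂(high-cost) = (42 − 8 − 2·7.21667)/4 = 4.89167.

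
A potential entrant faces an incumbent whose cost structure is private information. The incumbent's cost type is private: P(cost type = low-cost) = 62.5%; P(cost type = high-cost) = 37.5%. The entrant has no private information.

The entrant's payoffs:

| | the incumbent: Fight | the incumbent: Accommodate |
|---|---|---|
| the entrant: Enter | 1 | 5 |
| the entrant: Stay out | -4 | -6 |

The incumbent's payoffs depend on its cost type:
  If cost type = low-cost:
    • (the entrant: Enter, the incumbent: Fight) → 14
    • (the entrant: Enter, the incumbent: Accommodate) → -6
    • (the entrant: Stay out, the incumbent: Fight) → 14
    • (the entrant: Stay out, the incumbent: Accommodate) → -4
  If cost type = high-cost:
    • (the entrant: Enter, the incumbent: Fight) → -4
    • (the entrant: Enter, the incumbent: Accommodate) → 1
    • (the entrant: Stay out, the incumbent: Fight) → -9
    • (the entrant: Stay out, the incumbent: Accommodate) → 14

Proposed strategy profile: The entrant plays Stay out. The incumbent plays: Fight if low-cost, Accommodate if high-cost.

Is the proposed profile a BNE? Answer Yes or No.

No

A profile is a BNE iff every type of every player is best-responding given beliefs about the other side.
The entrant plays Stay out: E[Stay out] = 0.625·(-4) + 0.375·(-6) = -4.75; E[Enter] = 2.5. Not best-responding. ✗
The incumbent (cost type low-cost), facing Stay out: Fight gives 14, Accommodate gives -4. Proposed Fight is best. ✓
The incumbent (cost type high-cost), facing Stay out: Fight gives -9, Accommodate gives 14. Proposed Accommodate is best. ✓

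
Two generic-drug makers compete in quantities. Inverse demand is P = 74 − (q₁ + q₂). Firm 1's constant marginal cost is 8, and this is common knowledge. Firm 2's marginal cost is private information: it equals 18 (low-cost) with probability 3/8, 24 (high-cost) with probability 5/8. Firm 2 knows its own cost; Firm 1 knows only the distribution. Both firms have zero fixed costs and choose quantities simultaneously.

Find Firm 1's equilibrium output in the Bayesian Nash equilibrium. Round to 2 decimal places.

Type-c best response for Firm 2: q₂(c) = (74 − c)/2 − q₁/2.
Firm 1 maximizes expected profit; its first-order condition is 74 − 2q₁ − E[q₂] − 8 = 0.
Substituting E[q₂] and solving: E[c₂] = 21.75, so q₁ = (74 − 2·8 + 21.75)/3 = 26.5833.

26.58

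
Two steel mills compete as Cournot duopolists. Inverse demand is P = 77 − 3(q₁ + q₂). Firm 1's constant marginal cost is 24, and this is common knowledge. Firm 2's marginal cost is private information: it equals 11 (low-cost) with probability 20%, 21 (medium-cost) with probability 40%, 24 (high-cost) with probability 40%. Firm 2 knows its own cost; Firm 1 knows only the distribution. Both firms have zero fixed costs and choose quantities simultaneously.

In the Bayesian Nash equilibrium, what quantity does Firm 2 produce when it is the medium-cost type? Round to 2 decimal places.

Type-c best response for Firm 2: q₂(c) = (77 − c)/6 − q₁/2.
Firm 1 maximizes expected profit; its first-order condition is 77 − 6q₁ − 3E[q₂] − 24 = 0.
Substituting E[q₂] and solving: E[c₂] = 20.2, so q₁ = (77 − 2·24 + 20.2)/9 = 5.46667.
q₂(medium-cost) = (77 − 21 − 3·5.46667)/6 = 6.6.

6.60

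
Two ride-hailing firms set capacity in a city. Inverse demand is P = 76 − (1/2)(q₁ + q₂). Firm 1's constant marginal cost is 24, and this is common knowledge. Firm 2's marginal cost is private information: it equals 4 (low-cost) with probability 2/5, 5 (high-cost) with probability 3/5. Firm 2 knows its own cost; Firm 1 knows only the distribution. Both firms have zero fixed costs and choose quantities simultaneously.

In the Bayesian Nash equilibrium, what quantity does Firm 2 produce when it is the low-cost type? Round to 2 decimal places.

Firm 2 with cost c maximizes (76 − (1/2)(q₁+q₂) − c)·q₂, giving q₂(c) = (76 − c − (1/2)q₁).
E[c₂] = 2/5·4 + 3/5·5 = 4.6
Firm 1's FOC against E[q₂] yields q₁ = (76 − 2·24 + E[c₂])/(3/2) = (76 − 48 + 4.6)/(3/2) = 21.7333.
q₂(low-cost) = (76 − 4 − (1/2)·21.7333) = 61.1333.

61.13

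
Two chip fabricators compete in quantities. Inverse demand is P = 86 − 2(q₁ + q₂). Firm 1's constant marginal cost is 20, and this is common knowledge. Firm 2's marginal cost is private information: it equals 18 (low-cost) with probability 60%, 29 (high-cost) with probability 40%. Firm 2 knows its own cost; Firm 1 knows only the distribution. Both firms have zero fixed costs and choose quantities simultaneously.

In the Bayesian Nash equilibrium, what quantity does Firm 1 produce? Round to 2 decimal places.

Firm 2 with cost c maximizes (86 − 2(q₁+q₂) − c)·q₂, giving q₂(c) = (86 − c − 2q₁)/4.
E[c₂] = 0.6·18 + 0.4·29 = 22.4
Firm 1's FOC against E[q₂] yields q₁ = (86 − 2·20 + E[c₂])/6 = (86 − 40 + 22.4)/6 = 11.4.

11.40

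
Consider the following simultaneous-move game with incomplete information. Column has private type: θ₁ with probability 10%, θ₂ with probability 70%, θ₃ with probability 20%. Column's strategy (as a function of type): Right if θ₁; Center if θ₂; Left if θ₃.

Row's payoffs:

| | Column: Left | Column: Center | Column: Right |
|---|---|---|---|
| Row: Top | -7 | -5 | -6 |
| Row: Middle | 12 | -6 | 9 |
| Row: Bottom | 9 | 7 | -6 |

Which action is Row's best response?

E[Top] = 0.1·(-6) + 0.7·(-5) + 0.2·(-7) = -5.5
E[Middle] = 0.1·(9) + 0.7·(-6) + 0.2·(12) = -0.9
E[Bottom] = 0.1·(-6) + 0.7·(7) + 0.2·(9) = 6.1
Best response: Bottom (6.1 is the largest).

Bottom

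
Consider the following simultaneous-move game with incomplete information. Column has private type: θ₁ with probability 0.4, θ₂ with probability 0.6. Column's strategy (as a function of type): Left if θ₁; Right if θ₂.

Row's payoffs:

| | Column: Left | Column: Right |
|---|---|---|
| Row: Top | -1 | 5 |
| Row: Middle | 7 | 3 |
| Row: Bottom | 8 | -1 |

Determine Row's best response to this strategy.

E[Top] = 0.4·(-1) + 0.6·(5) = 2.6
E[Middle] = 0.4·(7) + 0.6·(3) = 4.6
E[Bottom] = 0.4·(8) + 0.6·(-1) = 2.6
Best response: Middle (4.6 is the largest).

Middle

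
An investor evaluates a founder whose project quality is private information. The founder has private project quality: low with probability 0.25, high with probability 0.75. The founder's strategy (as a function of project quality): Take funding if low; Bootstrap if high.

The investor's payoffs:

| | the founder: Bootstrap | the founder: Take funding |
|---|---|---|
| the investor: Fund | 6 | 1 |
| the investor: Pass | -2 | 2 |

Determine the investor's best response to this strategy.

Fund

E[Fund] = 0.25·(1) + 0.75·(6) = 4.75
E[Pass] = 0.25·(2) + 0.75·(-2) = -1
Best response: Fund (4.75 is the largest).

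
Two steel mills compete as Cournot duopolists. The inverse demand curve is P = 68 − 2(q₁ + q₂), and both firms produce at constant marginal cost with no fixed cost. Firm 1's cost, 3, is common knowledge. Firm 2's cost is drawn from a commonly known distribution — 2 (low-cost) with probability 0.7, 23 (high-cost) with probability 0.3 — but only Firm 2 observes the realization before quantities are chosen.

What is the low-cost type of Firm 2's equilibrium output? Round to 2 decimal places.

10.64

Type-c best response for Firm 2: q₂(c) = (68 − c)/4 − q₁/2.
Firm 1 maximizes expected profit; its first-order condition is 68 − 4q₁ − 2E[q₂] − 3 = 0.
Substituting E[q₂] and solving: E[c₂] = 8.3, so q₁ = (68 − 2·3 + 8.3)/6 = 11.7167.
q₂(low-cost) = (68 − 2 − 2·11.7167)/4 = 10.6417.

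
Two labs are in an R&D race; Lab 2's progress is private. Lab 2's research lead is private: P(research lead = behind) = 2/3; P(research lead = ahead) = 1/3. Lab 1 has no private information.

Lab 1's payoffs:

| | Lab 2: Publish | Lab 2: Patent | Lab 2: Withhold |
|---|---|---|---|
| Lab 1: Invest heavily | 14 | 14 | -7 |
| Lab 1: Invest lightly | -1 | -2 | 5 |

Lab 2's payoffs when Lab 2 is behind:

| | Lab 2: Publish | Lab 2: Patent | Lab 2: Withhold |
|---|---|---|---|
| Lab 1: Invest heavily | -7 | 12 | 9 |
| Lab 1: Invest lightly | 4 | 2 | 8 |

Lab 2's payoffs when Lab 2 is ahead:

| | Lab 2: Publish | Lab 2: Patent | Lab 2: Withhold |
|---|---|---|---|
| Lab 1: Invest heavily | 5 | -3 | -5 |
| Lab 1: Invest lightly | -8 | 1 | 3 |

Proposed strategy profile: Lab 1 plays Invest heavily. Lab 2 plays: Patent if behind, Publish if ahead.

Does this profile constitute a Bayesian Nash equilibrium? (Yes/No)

Yes

A profile is a BNE iff every type of every player is best-responding given beliefs about the other side.
Lab 1 plays Invest heavily: E[Invest heavily] = 2/3·(14) + 1/3·(14) = 14; E[Invest lightly] = -5/3. Best-responding. ✓
Lab 2 (research lead behind), facing Invest heavily: Publish gives -7, Patent gives 12, Withhold gives 9. Proposed Patent is best. ✓
Lab 2 (research lead ahead), facing Invest heavily: Publish gives 5, Patent gives -3, Withhold gives -5. Proposed Publish is best. ✓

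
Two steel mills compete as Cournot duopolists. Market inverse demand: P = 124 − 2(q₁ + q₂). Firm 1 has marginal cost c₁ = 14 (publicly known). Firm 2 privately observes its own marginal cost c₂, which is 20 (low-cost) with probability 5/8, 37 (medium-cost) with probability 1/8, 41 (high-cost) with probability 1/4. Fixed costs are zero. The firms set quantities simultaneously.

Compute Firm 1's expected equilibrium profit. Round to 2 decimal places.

845.63

Type-c best response for Firm 2: q₂(c) = (124 − c)/4 − q₁/2.
Firm 1 maximizes expected profit; its first-order condition is 124 − 4q₁ − 2E[q₂] − 14 = 0.
Substituting E[q₂] and solving: E[c₂] = 27.375, so q₁ = (124 − 2·14 + 27.375)/6 = 20.5625.
E[P] = 124 − 2·(q₁ + E[q₂]) = 55.125; Firm 1's expected profit = (E[P] − 14)·q₁ = (55.125 − 14)·20.5625 = 845.633.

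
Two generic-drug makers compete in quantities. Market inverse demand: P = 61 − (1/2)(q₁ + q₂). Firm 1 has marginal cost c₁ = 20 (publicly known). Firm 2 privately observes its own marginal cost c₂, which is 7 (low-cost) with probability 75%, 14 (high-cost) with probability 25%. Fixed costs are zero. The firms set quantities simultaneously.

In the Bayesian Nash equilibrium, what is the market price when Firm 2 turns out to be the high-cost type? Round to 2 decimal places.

Type-c best response for Firm 2: q₂(c) = (61 − c) − q₁/2.
Firm 1 maximizes expected profit; its first-order condition is 61 − q₁ − (1/2)E[q₂] − 20 = 0.
Substituting E[q₂] and solving: E[c₂] = 8.75, so q₁ = (61 − 2·20 + 8.75)/(3/2) = 19.8333.
q₂(high-cost) = 37.0833, so P = 61 − (1/2)·(19.8333 + 37.0833) = 32.5417.

32.54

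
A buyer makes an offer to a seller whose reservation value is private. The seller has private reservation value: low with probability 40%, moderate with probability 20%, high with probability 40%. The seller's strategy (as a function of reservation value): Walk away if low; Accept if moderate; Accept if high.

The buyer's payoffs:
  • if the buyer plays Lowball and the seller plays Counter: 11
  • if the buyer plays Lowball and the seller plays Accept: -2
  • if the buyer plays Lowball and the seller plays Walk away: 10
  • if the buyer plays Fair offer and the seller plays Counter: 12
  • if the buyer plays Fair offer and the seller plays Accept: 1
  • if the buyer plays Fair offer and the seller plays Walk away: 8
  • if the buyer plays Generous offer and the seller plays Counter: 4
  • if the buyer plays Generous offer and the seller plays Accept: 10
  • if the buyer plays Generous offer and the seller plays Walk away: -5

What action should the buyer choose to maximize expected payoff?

E[Lowball] = 0.4·(10) + 0.2·(-2) + 0.4·(-2) = 2.8
E[Fair offer] = 0.4·(8) + 0.2·(1) + 0.4·(1) = 3.8
E[Generous offer] = 0.4·(-5) + 0.2·(10) + 0.4·(10) = 4
Best response: Generous offer (4 is the largest).

Generous offer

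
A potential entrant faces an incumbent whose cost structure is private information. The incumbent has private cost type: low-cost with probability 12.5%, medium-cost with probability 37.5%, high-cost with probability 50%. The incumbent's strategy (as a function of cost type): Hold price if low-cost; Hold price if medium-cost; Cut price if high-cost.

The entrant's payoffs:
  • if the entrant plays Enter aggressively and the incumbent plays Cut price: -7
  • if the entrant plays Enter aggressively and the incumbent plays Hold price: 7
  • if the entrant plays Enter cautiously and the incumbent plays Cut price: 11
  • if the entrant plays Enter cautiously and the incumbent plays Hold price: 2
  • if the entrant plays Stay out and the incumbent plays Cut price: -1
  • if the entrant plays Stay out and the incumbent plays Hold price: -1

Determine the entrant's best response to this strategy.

E[Enter aggressively] = 0.125·(7) + 0.375·(7) + 0.5·(-7) = 0
E[Enter cautiously] = 0.125·(2) + 0.375·(2) + 0.5·(11) = 6.5
E[Stay out] = 0.125·(-1) + 0.375·(-1) + 0.5·(-1) = -1
Best response: Enter cautiously (6.5 is the largest).

Enter cautiously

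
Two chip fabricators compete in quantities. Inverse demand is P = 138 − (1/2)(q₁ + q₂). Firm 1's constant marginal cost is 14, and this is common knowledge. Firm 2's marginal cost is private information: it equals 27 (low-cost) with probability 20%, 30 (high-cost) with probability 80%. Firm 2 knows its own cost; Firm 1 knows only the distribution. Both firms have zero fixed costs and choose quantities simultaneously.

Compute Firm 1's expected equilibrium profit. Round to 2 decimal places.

Type-c best response for Firm 2: q₂(c) = (138 − c) − q₁/2.
Firm 1 maximizes expected profit; its first-order condition is 138 − q₁ − (1/2)E[q₂] − 14 = 0.
Substituting E[q₂] and solving: E[c₂] = 29.4, so q₁ = (138 − 2·14 + 29.4)/(3/2) = 92.9333.
E[P] = 138 − (1/2)·(q₁ + E[q₂]) = 60.4667; Firm 1's expected profit = (E[P] − 14)·q₁ = (60.4667 − 14)·92.9333 = 4318.3.

4318.30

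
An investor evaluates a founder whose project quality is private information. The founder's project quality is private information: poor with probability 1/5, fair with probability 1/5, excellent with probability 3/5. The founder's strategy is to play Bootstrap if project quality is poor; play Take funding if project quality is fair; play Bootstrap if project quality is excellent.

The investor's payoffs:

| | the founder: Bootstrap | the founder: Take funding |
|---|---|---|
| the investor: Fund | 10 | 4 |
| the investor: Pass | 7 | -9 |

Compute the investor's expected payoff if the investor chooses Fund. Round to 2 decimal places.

8.80

E[Fund] = 1/5·10 + 1/5·4 + 3/5·10 = 2 + 4/5 + 6 = 44/5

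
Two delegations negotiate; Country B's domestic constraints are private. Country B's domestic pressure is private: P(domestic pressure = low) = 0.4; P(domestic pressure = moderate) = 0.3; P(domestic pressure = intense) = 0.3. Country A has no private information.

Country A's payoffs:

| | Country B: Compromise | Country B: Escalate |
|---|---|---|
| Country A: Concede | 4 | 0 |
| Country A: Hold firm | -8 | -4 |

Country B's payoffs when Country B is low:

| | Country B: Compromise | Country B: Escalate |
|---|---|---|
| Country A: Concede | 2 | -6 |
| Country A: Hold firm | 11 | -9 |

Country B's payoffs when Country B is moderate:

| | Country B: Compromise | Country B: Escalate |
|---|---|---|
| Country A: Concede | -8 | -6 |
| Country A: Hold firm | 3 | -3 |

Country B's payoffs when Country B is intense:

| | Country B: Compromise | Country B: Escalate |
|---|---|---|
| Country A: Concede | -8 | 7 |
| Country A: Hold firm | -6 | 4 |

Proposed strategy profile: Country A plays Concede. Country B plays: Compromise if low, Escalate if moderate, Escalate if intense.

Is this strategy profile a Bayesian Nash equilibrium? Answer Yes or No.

A profile is a BNE iff every type of every player is best-responding given beliefs about the other side.
Country A plays Concede: E[Concede] = 0.4·(4) + 0.3·(0) + 0.3·(0) = 1.6; E[Hold firm] = -5.6. Best-responding. ✓
Country B (domestic pressure low), facing Concede: Compromise gives 2, Escalate gives -6. Proposed Compromise is best. ✓
Country B (domestic pressure moderate), facing Concede: Compromise gives -8, Escalate gives -6. Proposed Escalate is best. ✓
Country B (domestic pressure intense), facing Concede: Compromise gives -8, Escalate gives 7. Proposed Escalate is best. ✓

Yes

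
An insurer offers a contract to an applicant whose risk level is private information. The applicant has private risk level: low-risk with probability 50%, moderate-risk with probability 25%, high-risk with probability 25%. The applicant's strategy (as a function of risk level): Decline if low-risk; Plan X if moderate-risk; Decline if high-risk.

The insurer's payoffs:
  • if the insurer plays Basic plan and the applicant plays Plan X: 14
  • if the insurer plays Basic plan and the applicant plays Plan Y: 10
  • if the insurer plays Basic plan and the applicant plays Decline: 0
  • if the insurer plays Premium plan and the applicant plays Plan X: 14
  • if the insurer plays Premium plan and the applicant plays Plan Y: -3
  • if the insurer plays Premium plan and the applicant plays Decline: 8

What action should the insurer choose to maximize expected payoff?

E[Basic plan] = 0.5·(0) + 0.25·(14) + 0.25·(0) = 3.5
E[Premium plan] = 0.5·(8) + 0.25·(14) + 0.25·(8) = 9.5
Best response: Premium plan (9.5 is the largest).

Premium plan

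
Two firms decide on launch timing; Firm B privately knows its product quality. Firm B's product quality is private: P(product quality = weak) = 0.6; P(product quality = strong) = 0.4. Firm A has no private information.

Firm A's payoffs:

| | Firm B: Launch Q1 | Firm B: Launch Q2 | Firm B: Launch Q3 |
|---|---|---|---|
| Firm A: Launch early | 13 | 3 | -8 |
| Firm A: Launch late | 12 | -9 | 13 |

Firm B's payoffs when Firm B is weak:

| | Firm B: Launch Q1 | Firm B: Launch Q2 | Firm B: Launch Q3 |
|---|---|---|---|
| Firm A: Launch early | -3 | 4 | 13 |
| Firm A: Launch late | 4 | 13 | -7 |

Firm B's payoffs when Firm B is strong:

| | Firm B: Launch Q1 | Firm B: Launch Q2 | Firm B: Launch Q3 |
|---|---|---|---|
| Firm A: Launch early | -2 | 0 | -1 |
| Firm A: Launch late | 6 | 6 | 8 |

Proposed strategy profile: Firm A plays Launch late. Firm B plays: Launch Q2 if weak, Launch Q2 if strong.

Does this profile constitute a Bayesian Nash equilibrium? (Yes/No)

No

Firm A plays Launch late: E[Launch late] = 0.6·(-9) + 0.4·(-9) = -9; E[Launch early] = 3. Not best-responding. ✗
Firm B (product quality weak), facing Launch late: Launch Q1 gives 4, Launch Q2 gives 13, Launch Q3 gives -7. Proposed Launch Q2 is best. ✓
Firm B (product quality strong), facing Launch late: Launch Q1 gives 6, Launch Q2 gives 6, Launch Q3 gives 8. Proposed Launch Q2 is not best — profitable deviation exists. ✗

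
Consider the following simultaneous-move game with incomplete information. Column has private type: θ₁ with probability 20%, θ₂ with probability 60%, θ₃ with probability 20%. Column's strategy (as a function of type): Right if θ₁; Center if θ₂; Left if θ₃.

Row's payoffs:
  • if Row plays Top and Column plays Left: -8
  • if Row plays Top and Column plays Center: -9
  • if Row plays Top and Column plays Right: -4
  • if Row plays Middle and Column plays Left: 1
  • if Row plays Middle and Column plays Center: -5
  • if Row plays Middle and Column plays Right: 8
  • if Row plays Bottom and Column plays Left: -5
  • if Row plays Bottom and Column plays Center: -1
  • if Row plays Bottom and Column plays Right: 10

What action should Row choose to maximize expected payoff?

E[Top] = 0.2·(-4) + 0.6·(-9) + 0.2·(-8) = -7.8
E[Middle] = 0.2·(8) + 0.6·(-5) + 0.2·(1) = -1.2
E[Bottom] = 0.2·(10) + 0.6·(-1) + 0.2·(-5) = 0.4
Best response: Bottom (0.4 is the largest).

Bottom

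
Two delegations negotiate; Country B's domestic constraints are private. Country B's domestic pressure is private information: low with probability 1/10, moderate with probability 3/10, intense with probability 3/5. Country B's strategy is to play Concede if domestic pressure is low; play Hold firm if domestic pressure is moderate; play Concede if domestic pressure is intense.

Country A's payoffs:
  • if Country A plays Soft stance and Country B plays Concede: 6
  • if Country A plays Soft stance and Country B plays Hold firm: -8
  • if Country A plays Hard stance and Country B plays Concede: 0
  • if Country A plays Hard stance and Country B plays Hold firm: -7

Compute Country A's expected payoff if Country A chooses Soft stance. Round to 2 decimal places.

1.80

Take the expectation over Country B's domestic pressure, weighting each type's action by its prior probability.
E[Soft stance] = 1/10·6 + 3/10·(-8) + 3/5·6 = 3/5 + (-12/5) + 18/5 = 9/5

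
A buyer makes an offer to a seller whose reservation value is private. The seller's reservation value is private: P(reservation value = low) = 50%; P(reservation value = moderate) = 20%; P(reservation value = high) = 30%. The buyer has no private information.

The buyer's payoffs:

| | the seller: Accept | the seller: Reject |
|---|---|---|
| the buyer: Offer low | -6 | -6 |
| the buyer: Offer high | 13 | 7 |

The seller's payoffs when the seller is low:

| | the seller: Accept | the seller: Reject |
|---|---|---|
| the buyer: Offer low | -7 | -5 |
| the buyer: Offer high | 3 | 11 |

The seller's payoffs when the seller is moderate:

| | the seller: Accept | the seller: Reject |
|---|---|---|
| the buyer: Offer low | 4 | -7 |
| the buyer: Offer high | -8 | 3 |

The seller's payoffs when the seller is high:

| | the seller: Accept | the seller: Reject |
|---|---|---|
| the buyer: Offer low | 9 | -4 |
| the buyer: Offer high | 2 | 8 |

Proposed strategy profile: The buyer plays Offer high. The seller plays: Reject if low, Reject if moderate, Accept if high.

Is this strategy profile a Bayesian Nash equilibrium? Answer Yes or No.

No

The buyer plays Offer high: E[Offer high] = 0.5·(7) + 0.2·(7) + 0.3·(13) = 8.8; E[Offer low] = -6. Best-responding. ✓
The seller (reservation value low), facing Offer high: Accept gives 3, Reject gives 11. Proposed Reject is best. ✓
The seller (reservation value moderate), facing Offer high: Accept gives -8, Reject gives 3. Proposed Reject is best. ✓
The seller (reservation value high), facing Offer high: Accept gives 2, Reject gives 8. Proposed Accept is not best — profitable deviation exists. ✗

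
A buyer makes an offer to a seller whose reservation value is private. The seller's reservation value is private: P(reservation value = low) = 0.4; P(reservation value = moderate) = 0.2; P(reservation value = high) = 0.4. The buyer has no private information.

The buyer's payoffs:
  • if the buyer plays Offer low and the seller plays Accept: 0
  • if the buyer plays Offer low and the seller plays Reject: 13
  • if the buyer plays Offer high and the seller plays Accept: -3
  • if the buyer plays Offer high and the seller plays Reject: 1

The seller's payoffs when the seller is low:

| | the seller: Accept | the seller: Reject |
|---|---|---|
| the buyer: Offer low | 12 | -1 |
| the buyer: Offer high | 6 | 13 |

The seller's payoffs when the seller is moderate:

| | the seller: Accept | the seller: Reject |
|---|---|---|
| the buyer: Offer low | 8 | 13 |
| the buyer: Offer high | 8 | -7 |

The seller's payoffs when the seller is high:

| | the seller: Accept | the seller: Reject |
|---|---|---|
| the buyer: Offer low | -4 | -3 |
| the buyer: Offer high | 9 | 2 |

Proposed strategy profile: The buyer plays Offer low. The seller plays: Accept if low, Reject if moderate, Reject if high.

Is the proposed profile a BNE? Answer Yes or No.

Yes

The buyer plays Offer low: E[Offer low] = 0.4·(0) + 0.2·(13) + 0.4·(13) = 7.8; E[Offer high] = -0.6. Best-responding. ✓
The seller (reservation value low), facing Offer low: Accept gives 12, Reject gives -1. Proposed Accept is best. ✓
The seller (reservation value moderate), facing Offer low: Accept gives 8, Reject gives 13. Proposed Reject is best. ✓
The seller (reservation value high), facing Offer low: Accept gives -4, Reject gives -3. Proposed Reject is best. ✓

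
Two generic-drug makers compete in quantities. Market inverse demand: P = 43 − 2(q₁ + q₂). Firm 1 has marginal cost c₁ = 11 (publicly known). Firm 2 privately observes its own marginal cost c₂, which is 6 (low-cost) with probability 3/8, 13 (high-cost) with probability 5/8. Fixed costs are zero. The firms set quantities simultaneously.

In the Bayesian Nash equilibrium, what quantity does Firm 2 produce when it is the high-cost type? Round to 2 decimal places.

4.89

Firm 2 with cost c maximizes (43 − 2(q₁+q₂) − c)·q₂, giving q₂(c) = (43 − c − 2q₁)/4.
E[c₂] = 3/8·6 + 5/8·13 = 10.375
Firm 1's FOC against E[q₂] yields q₁ = (43 − 2·11 + E[c₂])/6 = (43 − 22 + 10.375)/6 = 5.22917.
q₂(high-cost) = (43 − 13 − 2·5.22917)/4 = 4.88542.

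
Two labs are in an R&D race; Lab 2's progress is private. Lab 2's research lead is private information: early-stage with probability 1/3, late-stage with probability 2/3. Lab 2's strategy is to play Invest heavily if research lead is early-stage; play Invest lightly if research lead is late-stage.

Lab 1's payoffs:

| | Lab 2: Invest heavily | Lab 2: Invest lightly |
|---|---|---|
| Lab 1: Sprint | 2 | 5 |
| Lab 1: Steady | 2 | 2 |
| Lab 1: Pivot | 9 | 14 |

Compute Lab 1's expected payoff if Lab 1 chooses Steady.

E[Steady] = 1/3·2 + 2/3·2 = 2/3 + 4/3 = 2

2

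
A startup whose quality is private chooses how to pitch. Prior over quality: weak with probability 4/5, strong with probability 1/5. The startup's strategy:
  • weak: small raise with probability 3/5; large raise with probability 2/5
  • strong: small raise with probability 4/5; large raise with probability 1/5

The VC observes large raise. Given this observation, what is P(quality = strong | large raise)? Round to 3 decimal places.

0.111

P(large raise) = (4/5)·(2/5) + (1/5)·(1/5) = 9/25
P(strong | large raise) = ((1/5)·(1/5)) / (9/25) = (1/25) / (9/25) = 1/9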